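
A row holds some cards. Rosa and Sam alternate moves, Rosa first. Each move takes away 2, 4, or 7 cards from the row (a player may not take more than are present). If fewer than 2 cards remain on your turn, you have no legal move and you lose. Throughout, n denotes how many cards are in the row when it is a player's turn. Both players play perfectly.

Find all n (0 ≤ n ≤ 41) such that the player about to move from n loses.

0, 1, 6, 9, 12, 15, 18, 21, 24, 27, 30, 33, 36, 39

Use the standard recursion: the mover loses at a terminal position; elsewhere, the mover wins exactly when some move hands the opponent an L position.
n=0: no move → L
n=1: no move → L
n=2: can move to 0, which is L ⇒ W
n=3: can move to 1, which is L ⇒ W
n=4: can move to 0, which is L ⇒ W
n=5: can move to 1, which is L ⇒ W
n=6: moves to 4(W), 2(W); every one is W ⇒ L
n=7: can move to 0, which is L ⇒ W
n=8: can move to 6, which is L ⇒ W
n=9: moves to 7(W), 5(W), 2(W); every one is W ⇒ L
n=10: can move to 6, which is L ⇒ W
n=11: can move to 9, which is L ⇒ W
n=12: moves to 10(W), 8(W), 5(W); every one is W ⇒ L
n=13: can move to 9, which is L ⇒ W
n=14: can move to 12, which is L ⇒ W
n=15: moves to 13(W), 11(W), 8(W); every one is W ⇒ L
n=16: can move to 12, which is L ⇒ W
n=17: can move to 15, which is L ⇒ W
n=18: moves to 16(W), 14(W), 11(W); every one is W ⇒ L
n=19: can move to 15, which is L ⇒ W
n=20: can move to 18, which is L ⇒ W
n=21: moves to 19(W), 17(W), 14(W); every one is W ⇒ L
n=22: can move to 18, which is L ⇒ W
n=23: can move to 21, which is L ⇒ W
n=24: moves to 22(W), 20(W), 17(W); every one is W ⇒ L
n=25: can move to 21, which is L ⇒ W
n=26: can move to 24, which is L ⇒ W
n=27: moves to 25(W), 23(W), 20(W); every one is W ⇒ L
n=28: can move to 24, which is L ⇒ W
n=29: can move to 27, which is L ⇒ W
n=30: moves to 28(W), 26(W), 23(W); every one is W ⇒ L
n=31: can move to 27, which is L ⇒ W
n=32: can move to 30, which is L ⇒ W
n=33: moves to 31(W), 29(W), 26(W); every one is W ⇒ L
n=34: can move to 30, which is L ⇒ W
n=35: can move to 33, which is L ⇒ W
n=36: moves to 34(W), 32(W), 29(W); every one is W ⇒ L
n=37: can move to 33, which is L ⇒ W
n=38: can move to 36, which is L ⇒ W
n=39: moves to 37(W), 35(W), 32(W); every one is W ⇒ L
n=40: can move to 36, which is L ⇒ W
n=41: can move to 39, which is L ⇒ W
The losing starting values of n are exactly the entries labelled L in this table (14 of them).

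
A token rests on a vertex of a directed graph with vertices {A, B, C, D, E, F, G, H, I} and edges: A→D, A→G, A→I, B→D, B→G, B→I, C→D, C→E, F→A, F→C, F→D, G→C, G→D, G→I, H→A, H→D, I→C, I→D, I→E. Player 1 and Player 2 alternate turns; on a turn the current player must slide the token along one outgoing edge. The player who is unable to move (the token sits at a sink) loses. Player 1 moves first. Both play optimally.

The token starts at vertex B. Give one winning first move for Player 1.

Work bottom-up. With no move the player to move loses. Otherwise the position is W if at least one move leads to an L position for the opponent, and L if every move leads to a W.
Every edge goes from a vertex to one that appears earlier in the order D, E, C, I, G, A, B, H, F, so processing vertices in that order labels each vertex after all of its successors.
D: no outgoing edge → L
E: no outgoing edge → L
C: reaches L-position E → W
I: reaches L-position E → W
G: reaches L-position D → W
A: reaches L-position D → W
B: reaches L-position D → W
H: reaches L-position D → W
F: reaches L-position D → W
From B, the L positions reachable in one move are: D.

Move to D.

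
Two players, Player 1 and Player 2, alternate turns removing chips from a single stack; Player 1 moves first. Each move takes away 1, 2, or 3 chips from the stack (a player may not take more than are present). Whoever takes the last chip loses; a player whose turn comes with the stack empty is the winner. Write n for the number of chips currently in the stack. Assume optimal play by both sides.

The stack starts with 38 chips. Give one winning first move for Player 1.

Remove 1, leaving 37.

Use the standard recursion: the mover wins at a terminal position; elsewhere, the mover wins exactly when some move hands the opponent an L position.
n=0: no move; the opponent has just taken the last chip and therefore loses → W
n=1: →0(W) only, which is W, so L
n=2: →1(L), so W
n=3: →1(L), so W
n=4: →1(L), so W
n=5: →4(W), 3(W), 2(W) — all W, so L
n=6: →5(L), so W
n=7: →5(L), so W
n=8: →5(L), so W
n=9: →8(W), 7(W), 6(W) — all W, so L
n=10: →9(L), so W
n=11: →9(L), so W
n=12: →9(L), so W
n=13: →12(W), 11(W), 10(W) — all W, so L
n=14: →13(L), so W
n=15: →13(L), so W
n=16: →13(L), so W
n=17: →16(W), 15(W), 14(W) — all W, so L
n=18: →17(L), so W
n=19: →17(L), so W
n=20: →17(L), so W
n=21: →20(W), 19(W), 18(W) — all W, so L
n=22: →21(L), so W
n=23: →21(L), so W
n=24: →21(L), so W
n=25: →24(W), 23(W), 22(W) — all W, so L
n=26: →25(L), so W
n=27: →25(L), so W
n=28: →25(L), so W
n=29: →28(W), 27(W), 26(W) — all W, so L
n=30: →29(L), so W
n=31: →29(L), so W
n=32: →29(L), so W
n=33: →32(W), 31(W), 30(W) — all W, so L
n=34: →33(L), so W
n=35: →33(L), so W
n=36: →33(L), so W
n=37: →36(W), 35(W), 34(W) — all W, so L
n=38: →37(L), so W
From 38, the L positions reachable in one move are: 37.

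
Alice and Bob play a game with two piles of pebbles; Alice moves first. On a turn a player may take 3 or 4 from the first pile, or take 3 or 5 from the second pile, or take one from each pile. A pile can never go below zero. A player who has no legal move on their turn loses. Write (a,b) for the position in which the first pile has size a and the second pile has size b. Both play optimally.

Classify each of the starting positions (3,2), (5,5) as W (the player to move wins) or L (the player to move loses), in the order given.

Build the W/L table. Terminal = L. A non-terminal position is W if it has a move to some L; otherwise it is L.
No move ever increases a pile, so every position that can arise here has a ≤ 5 and b ≤ 5; it is enough to label the cells with 0 ≤ a ≤ 5 and 0 ≤ b ≤ 5.
Every move lowers a or b (never raises either), so fill the grid row by row in increasing a, and left to right within a row: each cell's successors are then already labelled.
      b=0  b=1  b=2  b=3  b=4  b=5
a=0:    L    L    L    W    W    W
a=1:    L    W    W    W    L    W
a=2:    L    W    L    W    L    W
a=3:    W    W    W    W    L    W
a=4:    W    W    W    L    W    W
a=5:    W    L    W    L    W    L
Cells with no legal move (terminal, hence L): (0,0), (0,1), (0,2), (1,0), (2,0).
The remaining L cells, each justified by listing all of its moves:
(1,4): →(1,1)(W), (0,3)(W) — all W, so L
(2,2): →(1,1)(W) only, which is W, so L
(2,4): →(2,1)(W), (1,3)(W) — all W, so L
(3,4): →(0,4)(W), (3,1)(W), (2,3)(W) — all W, so L
(4,3): →(1,3)(W), (0,3)(W), (4,0)(W), (3,2)(W) — all W, so L
(5,1): →(2,1)(W), (1,1)(W), (4,0)(W) — all W, so L
(5,3): →(2,3)(W), (1,3)(W), (5,0)(W), (4,2)(W) — all W, so L
(5,5): →(2,5)(W), (1,5)(W), (5,2)(W), (5,0)(W), (4,4)(W) — all W, so L
Every other cell has at least one move into one of the L cells above, so it is W.
(3,2): the move to (0,2) reaches an L cell, so W
(5,5): one of the L cells justified above, so L

(3,2): W, (5,5): L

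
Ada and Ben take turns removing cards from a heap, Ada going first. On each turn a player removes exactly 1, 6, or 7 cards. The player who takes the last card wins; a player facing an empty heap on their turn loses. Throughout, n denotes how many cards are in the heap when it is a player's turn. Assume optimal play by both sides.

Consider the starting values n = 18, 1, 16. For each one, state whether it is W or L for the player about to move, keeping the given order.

Classify positions by backward induction: terminal positions (no move available) are L. From any other position, the mover wins iff some move reaches an L.
n=0: no move → L
n=1: →0(L), so W
n=2: →1(W) only, which is W, so L
n=3: →2(L), so W
n=4: →3(W) only, which is W, so L
n=5: →4(L), so W
n=6: →0(L), so W
n=7: →0(L), so W
n=8: →2(L), so W
n=9: →2(L), so W
n=10: →4(L), so W
n=11: →4(L), so W
n=12: →11(W), 6(W), 5(W) — all W, so L
n=13: →12(L), so W
n=14: →13(W), 8(W), 7(W) — all W, so L
n=15: →14(L), so W
n=16: →15(W), 10(W), 9(W) — all W, so L
n=17: →16(L), so W
n=18: →12(L), so W

18: W, 1: W, 16: L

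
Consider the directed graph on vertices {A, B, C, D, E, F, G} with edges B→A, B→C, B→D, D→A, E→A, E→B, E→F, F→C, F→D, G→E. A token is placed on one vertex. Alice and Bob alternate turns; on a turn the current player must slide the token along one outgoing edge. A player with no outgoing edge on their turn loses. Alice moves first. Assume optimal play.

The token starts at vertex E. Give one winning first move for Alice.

Classify positions by backward induction: terminal positions (no move available) are L. From any other position, the mover wins iff some move reaches an L.
Every edge goes from a vertex to one that appears earlier in the order A, C, D, B, F, E, G, so processing vertices in that order labels each vertex after all of its successors.
A: no outgoing edge → L
C: no outgoing edge → L
D: W (go to A, an L position)
B: W (go to C, an L position)
F: W (go to C, an L position)
E: W (go to A, an L position)
G: L (sole option E(W) is W)
From E, the L positions reachable in one move are: A.

Move to A.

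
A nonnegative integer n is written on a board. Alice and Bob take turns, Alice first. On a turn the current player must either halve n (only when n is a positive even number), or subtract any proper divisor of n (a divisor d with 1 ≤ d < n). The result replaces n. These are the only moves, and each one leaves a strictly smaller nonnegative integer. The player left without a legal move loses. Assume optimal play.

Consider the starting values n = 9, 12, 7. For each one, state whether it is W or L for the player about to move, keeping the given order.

Positions with no move are L. A position that does have a move is losing for the player to move precisely when every available move leads to a winning position for the opponent. Fill in the labels:
n=0: no move → L
n=1: no move → L
n=2: W (go to 1, an L position)
n=3: L (sole option 2(W) is W)
n=4: W (go to 3, an L position)
n=5: L (sole option 4(W) is W)
n=6: W (go to 3, an L position)
n=7: L (sole option 6(W) is W)
n=8: W (go to 7, an L position)
n=9: L (options 6(W), 8(W) are all W)
n=10: W (go to 5, an L position)
n=11: L (sole option 10(W) is W)
n=12: W (go to 9, an L position)

9: L, 12: W, 7: L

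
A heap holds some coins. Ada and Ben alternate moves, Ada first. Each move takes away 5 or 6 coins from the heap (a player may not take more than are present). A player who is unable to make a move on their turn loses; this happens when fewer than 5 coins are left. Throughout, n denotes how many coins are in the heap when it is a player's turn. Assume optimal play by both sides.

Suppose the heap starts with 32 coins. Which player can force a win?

Ada wins.

Compute win/loss labels from the base case upward. A position with no move is L. Any other position is W if it can reach an L in one move, else L.
n=0: no move → L
n=1: no move → L
n=2: no move → L
n=3: no move → L
n=4: no move → L
n=5: reaches L-position 0 → W
n=6: reaches L-position 1 → W
n=7: reaches L-position 2 → W
n=8: reaches L-position 3 → W
n=9: reaches L-position 4 → W
n=10: reaches L-position 4 → W
n=11: only reaches 6(W), 5(W), all W → L
n=12: only reaches 7(W), 6(W), all W → L
n=13: only reaches 8(W), 7(W), all W → L
n=14: only reaches 9(W), 8(W), all W → L
n=15: only reaches 10(W), 9(W), all W → L
n=16: reaches L-position 11 → W
n=17: reaches L-position 12 → W
n=18: reaches L-position 13 → W
n=19: reaches L-position 14 → W
n=20: reaches L-position 15 → W
n=21: reaches L-position 15 → W
n=22: only reaches 17(W), 16(W), all W → L
n=23: only reaches 18(W), 17(W), all W → L
n=24: only reaches 19(W), 18(W), all W → L
n=25: only reaches 20(W), 19(W), all W → L
n=26: only reaches 21(W), 20(W), all W → L
n=27: reaches L-position 22 → W
n=28: reaches L-position 23 → W
n=29: reaches L-position 24 → W
n=30: reaches L-position 25 → W
n=31: reaches L-position 26 → W
n=32: reaches L-position 26 → W
From 32 Ada can remove 6, leaving 26, reaching an L position.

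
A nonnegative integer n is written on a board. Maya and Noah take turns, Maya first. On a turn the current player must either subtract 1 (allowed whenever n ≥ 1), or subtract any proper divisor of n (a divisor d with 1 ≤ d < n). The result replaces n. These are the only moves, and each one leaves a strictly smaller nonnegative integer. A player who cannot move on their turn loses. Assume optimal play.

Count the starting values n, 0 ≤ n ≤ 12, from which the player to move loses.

6

Positions with no move are L. A position that does have a move is losing for the player to move precisely when every available move leads to a winning position for the opponent. Fill in the labels:
n=0: no move → L
n=1: reaches L-position 0 → W
n=2: only reaches 1(W), which is W → L
n=3: reaches L-position 2 → W
n=4: reaches L-position 2 → W
n=5: only reaches 4(W), which is W → L
n=6: reaches L-position 5 → W
n=7: only reaches 6(W), which is W → L
n=8: reaches L-position 7 → W
n=9: only reaches 6(W), 8(W), all W → L
n=10: reaches L-position 5 → W
n=11: only reaches 10(W), which is W → L
n=12: reaches L-position 9 → W
L entries with 0 ≤ n ≤ 12: n = 0, 2, 5, 7, 9, 11; that makes 6.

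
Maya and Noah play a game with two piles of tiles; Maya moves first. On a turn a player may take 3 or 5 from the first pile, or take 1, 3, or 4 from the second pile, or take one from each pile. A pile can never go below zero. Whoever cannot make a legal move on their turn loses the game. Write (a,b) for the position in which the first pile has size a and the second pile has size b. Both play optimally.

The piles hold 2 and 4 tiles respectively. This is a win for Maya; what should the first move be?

Classify positions by backward induction: terminal positions (no move available) are L. From any other position, the mover wins iff some move reaches an L.
No move ever increases a pile, so every position that can arise here has a ≤ 2 and b ≤ 4; it is enough to label the cells with 0 ≤ a ≤ 2 and 0 ≤ b ≤ 4.
Every move lowers a or b (never raises either), so fill the grid row by row in increasing a, and left to right within a row: each cell's successors are then already labelled.
      b=0  b=1  b=2  b=3  b=4
a=0:    L    W    L    W    W
a=1:    L    W    L    W    W
a=2:    L    W    L    W    W
Cells with no legal move (terminal, hence L): (0,0), (1,0), (2,0).
The remaining L cells, each justified by listing all of its moves:
(0,2): the only move is to (0,1)(W), a W ⇒ L
(1,2): moves to (1,1)(W), (0,1)(W); every one is W ⇒ L
(2,2): moves to (2,1)(W), (1,1)(W); every one is W ⇒ L
Every other cell has at least one move into one of the L cells above, so it is W.
From (2,4), the L positions reachable in one move are: (2,0).

Move to (2,0).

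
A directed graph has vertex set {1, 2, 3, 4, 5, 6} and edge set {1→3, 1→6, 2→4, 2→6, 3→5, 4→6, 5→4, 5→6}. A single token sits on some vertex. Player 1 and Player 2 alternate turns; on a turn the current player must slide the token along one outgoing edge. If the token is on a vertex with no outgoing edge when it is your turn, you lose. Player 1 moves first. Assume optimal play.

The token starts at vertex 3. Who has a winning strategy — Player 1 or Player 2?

Player 2 wins.

Compute win/loss labels from the base case upward. A position with no move is L. Any other position is W if it can reach an L in one move, else L.
Every edge goes from a vertex to one that appears earlier in the order 6, 4, 5, 3, 1, 2, so processing vertices in that order labels each vertex after all of its successors.
6: no outgoing edge → L
4: →6(L), so W
5: →6(L), so W
3: →5(W) only, which is W, so L
1: →3(L), so W
2: →6(L), so W
Every move from 3 reaches a W position, so the mover loses.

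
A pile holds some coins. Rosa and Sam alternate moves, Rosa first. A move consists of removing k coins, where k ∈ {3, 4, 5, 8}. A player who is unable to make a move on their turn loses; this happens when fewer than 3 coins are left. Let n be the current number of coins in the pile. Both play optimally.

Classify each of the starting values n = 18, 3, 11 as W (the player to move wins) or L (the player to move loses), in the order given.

Compute win/loss labels from the base case upward. A position with no move is L. Any other position is W if it can reach an L in one move, else L.
n=0: no move → L
n=1: no move → L
n=2: no move → L
n=3: reaches L-position 0 → W
n=4: reaches L-position 1 → W
n=5: reaches L-position 2 → W
n=6: reaches L-position 2 → W
n=7: reaches L-position 2 → W
n=8: reaches L-position 0 → W
n=9: reaches L-position 1 → W
n=10: reaches L-position 2 → W
n=11: only reaches 8(W), 7(W), 6(W), 3(W), all W → L
n=12: only reaches 9(W), 8(W), 7(W), 4(W), all W → L
n=13: only reaches 10(W), 9(W), 8(W), 5(W), all W → L
n=14: reaches L-position 11 → W
n=15: reaches L-position 12 → W
n=16: reaches L-position 13 → W
n=17: reaches L-position 13 → W
n=18: reaches L-position 13 → W

18: W, 3: W, 11: L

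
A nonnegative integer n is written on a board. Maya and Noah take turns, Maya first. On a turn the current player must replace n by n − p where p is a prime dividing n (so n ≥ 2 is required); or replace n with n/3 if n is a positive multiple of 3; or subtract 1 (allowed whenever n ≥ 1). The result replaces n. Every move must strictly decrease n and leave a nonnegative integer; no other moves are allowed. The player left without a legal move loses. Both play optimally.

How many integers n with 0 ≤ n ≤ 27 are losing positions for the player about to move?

8

Label each position W (a win for the player to move) or L (a loss). A position with no legal move is L; any other position is W exactly when some move reaches an L, and L when every move reaches a W.
n=0: no move → L
n=1: W (go to 0, an L position)
n=2: W (go to 0, an L position)
n=3: W (go to 0, an L position)
n=4: L (options 2(W), 3(W) are all W)
n=5: W (go to 0, an L position)
n=6: W (go to 4, an L position)
n=7: W (go to 0, an L position)
n=8: L (options 6(W), 7(W) are all W)
n=9: W (go to 8, an L position)
n=10: W (go to 8, an L position)
n=11: W (go to 0, an L position)
n=12: W (go to 4, an L position)
n=13: W (go to 0, an L position)
n=14: L (options 7(W), 12(W), 13(W) are all W)
n=15: W (go to 14, an L position)
n=16: W (go to 14, an L position)
n=17: W (go to 0, an L position)
n=18: L (options 6(W), 15(W), 16(W), 17(W) are all W)
n=19: W (go to 0, an L position)
n=20: W (go to 18, an L position)
n=21: W (go to 14, an L position)
n=22: L (options 11(W), 20(W), 21(W) are all W)
n=23: W (go to 0, an L position)
n=24: W (go to 8, an L position)
n=25: L (options 20(W), 24(W) are all W)
n=26: W (go to 25, an L position)
n=27: L (options 9(W), 24(W), 26(W) are all W)
L entries with 0 ≤ n ≤ 27: n = 0, 4, 8, 14, 18, 22, 25, 27; that makes 8.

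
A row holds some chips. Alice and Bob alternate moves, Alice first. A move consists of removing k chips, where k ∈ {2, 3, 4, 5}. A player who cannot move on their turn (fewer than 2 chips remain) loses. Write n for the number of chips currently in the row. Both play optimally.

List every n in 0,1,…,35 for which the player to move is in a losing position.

0, 1, 7, 8, 14, 15, 21, 22, 28, 29, 35

Classify positions by backward induction: terminal positions (no move available) are L. From any other position, the mover wins iff some move reaches an L.
n=0: no move → L
n=1: no move → L
n=2: can move to 0, which is L ⇒ W
n=3: can move to 1, which is L ⇒ W
n=4: can move to 1, which is L ⇒ W
n=5: can move to 1, which is L ⇒ W
n=6: can move to 1, which is L ⇒ W
n=7: moves to 5(W), 4(W), 3(W), 2(W); every one is W ⇒ L
n=8: moves to 6(W), 5(W), 4(W), 3(W); every one is W ⇒ L
n=9: can move to 7, which is L ⇒ W
n=10: can move to 8, which is L ⇒ W
n=11: can move to 8, which is L ⇒ W
n=12: can move to 8, which is L ⇒ W
n=13: can move to 8, which is L ⇒ W
n=14: moves to 12(W), 11(W), 10(W), 9(W); every one is W ⇒ L
n=15: moves to 13(W), 12(W), 11(W), 10(W); every one is W ⇒ L
n=16: can move to 14, which is L ⇒ W
n=17: can move to 15, which is L ⇒ W
n=18: can move to 15, which is L ⇒ W
n=19: can move to 15, which is L ⇒ W
n=20: can move to 15, which is L ⇒ W
n=21: moves to 19(W), 18(W), 17(W), 16(W); every one is W ⇒ L
n=22: moves to 20(W), 19(W), 18(W), 17(W); every one is W ⇒ L
n=23: can move to 21, which is L ⇒ W
n=24: can move to 22, which is L ⇒ W
n=25: can move to 22, which is L ⇒ W
n=26: can move to 22, which is L ⇒ W
n=27: can move to 22, which is L ⇒ W
n=28: moves to 26(W), 25(W), 24(W), 23(W); every one is W ⇒ L
n=29: moves to 27(W), 26(W), 25(W), 24(W); every one is W ⇒ L
n=30: can move to 28, which is L ⇒ W
n=31: can move to 29, which is L ⇒ W
n=32: can move to 29, which is L ⇒ W
n=33: can move to 29, which is L ⇒ W
n=34: can move to 29, which is L ⇒ W
n=35: moves to 33(W), 32(W), 31(W), 30(W); every one is W ⇒ L
Reading off the rows marked L gives the requested list; there are 11 such values of n.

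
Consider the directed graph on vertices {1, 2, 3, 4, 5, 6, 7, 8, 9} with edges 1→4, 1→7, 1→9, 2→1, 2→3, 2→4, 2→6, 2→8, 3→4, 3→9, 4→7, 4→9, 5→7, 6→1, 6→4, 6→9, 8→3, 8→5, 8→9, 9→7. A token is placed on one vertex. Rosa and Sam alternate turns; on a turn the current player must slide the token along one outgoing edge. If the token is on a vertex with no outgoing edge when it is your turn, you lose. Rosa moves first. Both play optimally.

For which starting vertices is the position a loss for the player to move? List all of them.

Work bottom-up. With no move the player to move loses. Otherwise the position is W if at least one move leads to an L position for the opponent, and L if every move leads to a W.
Every edge goes from a vertex to one that appears earlier in the order 7, 9, 5, 4, 3, 1, 8, 6, 2, so processing vertices in that order labels each vertex after all of its successors.
7: no outgoing edge → L
9: reaches L-position 7 → W
5: reaches L-position 7 → W
4: reaches L-position 7 → W
3: only reaches 4(W), 9(W), all W → L
1: reaches L-position 7 → W
8: reaches L-position 3 → W
6: only reaches 1(W), 4(W), 9(W), all W → L
2: reaches L-position 6 → W
The losing starting vertices are exactly the entries labelled L in this table (3 of them).

3, 6, 7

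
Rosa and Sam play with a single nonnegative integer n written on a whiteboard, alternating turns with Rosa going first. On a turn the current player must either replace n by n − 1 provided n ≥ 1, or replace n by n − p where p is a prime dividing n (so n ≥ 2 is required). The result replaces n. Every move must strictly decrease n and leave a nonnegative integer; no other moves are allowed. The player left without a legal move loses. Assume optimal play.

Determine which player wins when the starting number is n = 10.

Rosa wins.

Label each position W (a win for the player to move) or L (a loss). A position with no legal move is L; any other position is W exactly when some move reaches an L, and L when every move reaches a W.
n=0: no move → L
n=1: reaches L-position 0 → W
n=2: reaches L-position 0 → W
n=3: reaches L-position 0 → W
n=4: only reaches 2(W), 3(W), all W → L
n=5: reaches L-position 0 → W
n=6: reaches L-position 4 → W
n=7: reaches L-position 0 → W
n=8: only reaches 6(W), 7(W), all W → L
n=9: reaches L-position 8 → W
n=10: reaches L-position 8 → W
From 10 Rosa can move to 8, reaching an L position.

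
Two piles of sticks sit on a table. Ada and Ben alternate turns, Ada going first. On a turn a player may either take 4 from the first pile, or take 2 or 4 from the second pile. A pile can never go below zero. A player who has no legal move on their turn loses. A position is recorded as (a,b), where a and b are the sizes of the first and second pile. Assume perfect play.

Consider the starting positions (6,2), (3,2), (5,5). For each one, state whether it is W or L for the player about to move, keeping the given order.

(6,2): L, (3,2): W, (5,5): W

Positions with no move are L. A position that does have a move is losing for the player to move precisely when every available move leads to a winning position for the opponent. Fill in the labels:
No move ever increases a pile, so every position that can arise here has a ≤ 6 and b ≤ 5; it is enough to label the cells with 0 ≤ a ≤ 6 and 0 ≤ b ≤ 5.
Every move lowers a or b (never raises either), so fill the grid row by row in increasing a, and left to right within a row: each cell's successors are then already labelled.
      b=0  b=1  b=2  b=3  b=4  b=5
a=0:    L    L    W    W    W    W
a=1:    L    L    W    W    W    W
a=2:    L    L    W    W    W    W
a=3:    L    L    W    W    W    W
a=4:    W    W    L    L    W    W
a=5:    W    W    L    L    W    W
a=6:    W    W    L    L    W    W
Cells with no legal move (terminal, hence L): (0,0), (0,1), (1,0), (1,1), (2,0), (2,1), (3,0), (3,1).
The remaining L cells, each justified by listing all of its moves:
(4,2): moves to (0,2)(W), (4,0)(W); every one is W ⇒ L
(4,3): moves to (0,3)(W), (4,1)(W); every one is W ⇒ L
(5,2): moves to (1,2)(W), (5,0)(W); every one is W ⇒ L
(5,3): moves to (1,3)(W), (5,1)(W); every one is W ⇒ L
(6,2): moves to (2,2)(W), (6,0)(W); every one is W ⇒ L
(6,3): moves to (2,3)(W), (6,1)(W); every one is W ⇒ L
Every other cell has at least one move into one of the L cells above, so it is W.
(6,2): one of the L cells justified above, so L
(3,2): the move to (3,0) reaches an L cell, so W
(5,5): the move to (5,3) reaches an L cell, so W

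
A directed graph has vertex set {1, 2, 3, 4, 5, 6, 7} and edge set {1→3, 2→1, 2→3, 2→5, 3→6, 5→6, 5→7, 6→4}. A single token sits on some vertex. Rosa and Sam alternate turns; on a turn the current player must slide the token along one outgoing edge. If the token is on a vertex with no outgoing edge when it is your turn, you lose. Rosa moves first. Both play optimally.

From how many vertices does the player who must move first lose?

3

Build the W/L table. Terminal = L. A non-terminal position is W if it has a move to some L; otherwise it is L.
Every edge goes from a vertex to one that appears earlier in the order 7, 4, 6, 3, 1, 5, 2, so processing vertices in that order labels each vertex after all of its successors.
7: no outgoing edge → L
4: no outgoing edge → L
6: →4(L), so W
3: →6(W) only, which is W, so L
1: →3(L), so W
5: →7(L), so W
2: →3(L), so W
The L vertices are 3, 4, 7; that is 3 in all.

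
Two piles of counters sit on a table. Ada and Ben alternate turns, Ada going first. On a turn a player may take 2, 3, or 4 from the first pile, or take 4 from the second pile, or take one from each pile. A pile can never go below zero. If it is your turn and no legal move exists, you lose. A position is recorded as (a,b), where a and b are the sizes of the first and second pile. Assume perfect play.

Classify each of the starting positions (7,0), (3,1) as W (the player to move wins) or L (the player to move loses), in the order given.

(7,0): L, (3,1): W

Label each position W (a win for the player to move) or L (a loss). A position with no legal move is L; any other position is W exactly when some move reaches an L, and L when every move reaches a W.
No move ever increases a pile, so every position that can arise here has a ≤ 7 and b ≤ 1; it is enough to label the cells with 0 ≤ a ≤ 7 and 0 ≤ b ≤ 1.
Every move lowers a or b (never raises either), so fill the grid row by row in increasing a, and left to right within a row: each cell's successors are then already labelled.
      b=0  b=1
a=0:    L    L
a=1:    L    W
a=2:    W    W
a=3:    W    W
a=4:    W    W
a=5:    W    L
a=6:    L    L
a=7:    L    W
Cells with no legal move (terminal, hence L): (0,0), (0,1), (1,0).
The remaining L cells, each justified by listing all of its moves:
(5,1): →(3,1)(W), (2,1)(W), (1,1)(W), (4,0)(W) — all W, so L
(6,0): →(4,0)(W), (3,0)(W), (2,0)(W) — all W, so L
(6,1): →(4,1)(W), (3,1)(W), (2,1)(W), (5,0)(W) — all W, so L
(7,0): →(5,0)(W), (4,0)(W), (3,0)(W) — all W, so L
Every other cell has at least one move into one of the L cells above, so it is W.
(7,0): one of the L cells justified above, so L
(3,1): the move to (0,1) reaches an L cell, so W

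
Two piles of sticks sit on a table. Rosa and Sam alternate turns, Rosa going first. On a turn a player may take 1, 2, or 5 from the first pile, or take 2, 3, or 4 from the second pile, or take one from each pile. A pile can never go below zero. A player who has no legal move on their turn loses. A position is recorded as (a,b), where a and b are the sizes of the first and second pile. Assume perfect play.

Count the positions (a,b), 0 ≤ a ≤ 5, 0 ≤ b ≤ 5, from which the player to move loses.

10

Classify positions by backward induction: terminal positions (no move available) are L. From any other position, the mover wins iff some move reaches an L.
Every move lowers a or b (never raises either), so fill the grid row by row in increasing a, and left to right within a row: each cell's successors are then already labelled.
      b=0  b=1  b=2  b=3  b=4  b=5
a=0:    L    L    W    W    W    W
a=1:    W    W    W    L    L    W
a=2:    W    W    L    W    W    W
a=3:    L    L    W    W    W    W
a=4:    W    W    W    L    L    W
a=5:    W    W    L    W    W    W
Cells with no legal move (terminal, hence L): (0,0), (0,1).
The remaining L cells, each justified by listing all of its moves:
(1,3): moves to (0,3)(W), (1,1)(W), (1,0)(W), (0,2)(W); every one is W ⇒ L
(1,4): moves to (0,4)(W), (1,2)(W), (1,1)(W), (1,0)(W), (0,3)(W); every one is W ⇒ L
(2,2): moves to (1,2)(W), (0,2)(W), (2,0)(W), (1,1)(W); every one is W ⇒ L
(3,0): moves to (2,0)(W), (1,0)(W); every one is W ⇒ L
(3,1): moves to (2,1)(W), (1,1)(W), (2,0)(W); every one is W ⇒ L
(4,3): moves to (3,3)(W), (2,3)(W), (4,1)(W), (4,0)(W), (3,2)(W); every one is W ⇒ L
(4,4): moves to (3,4)(W), (2,4)(W), (4,2)(W), (4,1)(W), (4,0)(W), (3,3)(W); every one is W ⇒ L
(5,2): moves to (4,2)(W), (3,2)(W), (0,2)(W), (5,0)(W), (4,1)(W); every one is W ⇒ L
Every other cell has at least one move into one of the L cells above, so it is W.
L cells per row: a=0: 2, a=1: 2, a=2: 1, a=3: 2, a=4: 2, a=5: 1; total 10.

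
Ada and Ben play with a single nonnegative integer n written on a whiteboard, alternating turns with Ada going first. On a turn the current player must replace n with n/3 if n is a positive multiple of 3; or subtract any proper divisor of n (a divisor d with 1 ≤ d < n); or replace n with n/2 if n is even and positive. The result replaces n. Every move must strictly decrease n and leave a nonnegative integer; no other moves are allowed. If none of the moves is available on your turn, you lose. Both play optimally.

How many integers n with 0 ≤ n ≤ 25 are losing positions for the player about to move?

12

Compute win/loss labels from the base case upward. A position with no move is L. Any other position is W if it can reach an L in one move, else L.
n=0: no move → L
n=1: no move → L
n=2: can move to 1, which is L ⇒ W
n=3: can move to 1, which is L ⇒ W
n=4: moves to 2(W), 3(W); every one is W ⇒ L
n=5: can move to 4, which is L ⇒ W
n=6: can move to 4, which is L ⇒ W
n=7: the only move is to 6(W), a W ⇒ L
n=8: can move to 4, which is L ⇒ W
n=9: moves to 3(W), 6(W), 8(W); every one is W ⇒ L
n=10: can move to 9, which is L ⇒ W
n=11: the only move is to 10(W), a W ⇒ L
n=12: can move to 4, which is L ⇒ W
n=13: the only move is to 12(W), a W ⇒ L
n=14: can move to 7, which is L ⇒ W
n=15: moves to 5(W), 10(W), 12(W), 14(W); every one is W ⇒ L
n=16: can move to 15, which is L ⇒ W
n=17: the only move is to 16(W), a W ⇒ L
n=18: can move to 9, which is L ⇒ W
n=19: the only move is to 18(W), a W ⇒ L
n=20: can move to 15, which is L ⇒ W
n=21: can move to 7, which is L ⇒ W
n=22: can move to 11, which is L ⇒ W
n=23: the only move is to 22(W), a W ⇒ L
n=24: can move to 23, which is L ⇒ W
n=25: moves to 20(W), 24(W); every one is W ⇒ L
L entries with 0 ≤ n ≤ 25: n = 0, 1, 4, 7, 9, 11, 13, 15, 17, 19, 23, 25; that makes 12.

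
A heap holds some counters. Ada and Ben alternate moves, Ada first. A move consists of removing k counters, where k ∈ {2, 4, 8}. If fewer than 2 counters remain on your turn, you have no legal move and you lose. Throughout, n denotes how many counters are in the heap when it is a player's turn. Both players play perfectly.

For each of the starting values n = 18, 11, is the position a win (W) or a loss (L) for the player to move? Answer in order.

Positions with no move are L. A position that does have a move is losing for the player to move precisely when every available move leads to a winning position for the opponent. Fill in the labels:
n=0: no move → L
n=1: no move → L
n=2: →0(L), so W
n=3: →1(L), so W
n=4: →0(L), so W
n=5: →1(L), so W
n=6: →4(W), 2(W) — all W, so L
n=7: →5(W), 3(W) — all W, so L
n=8: →6(L), so W
n=9: →7(L), so W
n=10: →6(L), so W
n=11: →7(L), so W
n=12: →10(W), 8(W), 4(W) — all W, so L
n=13: →11(W), 9(W), 5(W) — all W, so L
n=14: →12(L), so W
n=15: →13(L), so W
n=16: →12(L), so W
n=17: →13(L), so W
n=18: →16(W), 14(W), 10(W) — all W, so L

18: L, 11: W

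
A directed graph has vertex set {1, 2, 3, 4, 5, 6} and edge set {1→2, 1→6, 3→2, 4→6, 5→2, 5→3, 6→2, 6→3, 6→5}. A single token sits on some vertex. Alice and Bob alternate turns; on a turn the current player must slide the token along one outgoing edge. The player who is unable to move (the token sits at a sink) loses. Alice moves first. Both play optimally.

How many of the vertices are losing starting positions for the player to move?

Classify positions by backward induction: terminal positions (no move available) are L. From any other position, the mover wins iff some move reaches an L.
Every edge goes from a vertex to one that appears earlier in the order 2, 3, 5, 6, 1, 4, so processing vertices in that order labels each vertex after all of its successors.
2: no outgoing edge → L
3: →2(L), so W
5: →2(L), so W
6: →2(L), so W
1: →2(L), so W
4: →6(W) only, which is W, so L
The L vertices are 2, 4; that is 2 in all.

2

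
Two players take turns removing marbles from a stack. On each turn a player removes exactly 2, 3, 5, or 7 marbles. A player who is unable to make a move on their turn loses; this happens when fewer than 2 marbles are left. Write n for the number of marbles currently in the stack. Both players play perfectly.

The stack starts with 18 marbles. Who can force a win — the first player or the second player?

Classify positions by backward induction: terminal positions (no move available) are L. From any other position, the mover wins iff some move reaches an L.
n=0: no move → L
n=1: no move → L
n=2: can move to 0, which is L ⇒ W
n=3: can move to 1, which is L ⇒ W
n=4: can move to 1, which is L ⇒ W
n=5: can move to 0, which is L ⇒ W
n=6: can move to 1, which is L ⇒ W
n=7: can move to 0, which is L ⇒ W
n=8: can move to 1, which is L ⇒ W
n=9: moves to 7(W), 6(W), 4(W), 2(W); every one is W ⇒ L
n=10: moves to 8(W), 7(W), 5(W), 3(W); every one is W ⇒ L
n=11: can move to 9, which is L ⇒ W
n=12: can move to 10, which is L ⇒ W
n=13: can move to 10, which is L ⇒ W
n=14: can move to 9, which is L ⇒ W
n=15: can move to 10, which is L ⇒ W
n=16: can move to 9, which is L ⇒ W
n=17: can move to 10, which is L ⇒ W
n=18: moves to 16(W), 15(W), 13(W), 11(W); every one is W ⇒ L
Every move from 18 reaches a W position, so the mover loses.

The second player wins.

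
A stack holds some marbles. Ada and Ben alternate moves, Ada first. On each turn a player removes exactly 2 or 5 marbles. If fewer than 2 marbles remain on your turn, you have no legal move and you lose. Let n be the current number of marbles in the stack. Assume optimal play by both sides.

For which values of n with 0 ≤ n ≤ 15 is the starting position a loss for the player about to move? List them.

0, 1, 4, 7, 8, 11, 14, 15

Work bottom-up. With no move the player to move loses. Otherwise the position is W if at least one move leads to an L position for the opponent, and L if every move leads to a W.
n=0: no move → L
n=1: no move → L
n=2: W (go to 0, an L position)
n=3: W (go to 1, an L position)
n=4: L (sole option 2(W) is W)
n=5: W (go to 0, an L position)
n=6: W (go to 4, an L position)
n=7: L (options 5(W), 2(W) are all W)
n=8: L (options 6(W), 3(W) are all W)
n=9: W (go to 7, an L position)
n=10: W (go to 8, an L position)
n=11: L (options 9(W), 6(W) are all W)
n=12: W (go to 7, an L position)
n=13: W (go to 11, an L position)
n=14: L (options 12(W), 9(W) are all W)
n=15: L (options 13(W), 10(W) are all W)
The losing starting values of n are exactly the entries labelled L in this table (8 of them).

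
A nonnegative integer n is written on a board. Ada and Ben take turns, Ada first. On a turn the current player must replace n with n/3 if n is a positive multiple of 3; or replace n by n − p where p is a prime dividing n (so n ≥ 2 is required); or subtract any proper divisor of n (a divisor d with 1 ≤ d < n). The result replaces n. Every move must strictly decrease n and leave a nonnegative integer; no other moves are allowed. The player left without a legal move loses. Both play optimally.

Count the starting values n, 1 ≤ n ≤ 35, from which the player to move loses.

8

Work bottom-up. With no move the player to move loses. Otherwise the position is W if at least one move leads to an L position for the opponent, and L if every move leads to a W.
n=0: no move → L
n=1: no move → L
n=2: →0(L), so W
n=3: →0(L), so W
n=4: →2(W), 3(W) — all W, so L
n=5: →0(L), so W
n=6: →4(L), so W
n=7: →0(L), so W
n=8: →4(L), so W
n=9: →3(W), 6(W), 8(W) — all W, so L
n=10: →9(L), so W
n=11: →0(L), so W
n=12: →4(L), so W
n=13: →0(L), so W
n=14: →7(W), 12(W), 13(W) — all W, so L
n=15: →14(L), so W
n=16: →14(L), so W
n=17: →0(L), so W
n=18: →9(L), so W
n=19: →0(L), so W
n=20: →10(W), 15(W), 16(W), 18(W), 19(W) — all W, so L
n=21: →14(L), so W
n=22: →20(L), so W
n=23: →0(L), so W
n=24: →20(L), so W
n=25: →20(L), so W
n=26: →13(W), 24(W), 25(W) — all W, so L
n=27: →9(L), so W
n=28: →14(L), so W
n=29: →0(L), so W
n=30: →20(L), so W
n=31: →0(L), so W
n=32: →16(W), 24(W), 28(W), 30(W), 31(W) — all W, so L
n=33: →32(L), so W
n=34: →32(L), so W
n=35: →28(W), 30(W), 34(W) — all W, so L
L entries with 1 ≤ n ≤ 35 (n=0 is outside the asked range and is not counted): n = 1, 4, 9, 14, 20, 26, 32, 35; that makes 8.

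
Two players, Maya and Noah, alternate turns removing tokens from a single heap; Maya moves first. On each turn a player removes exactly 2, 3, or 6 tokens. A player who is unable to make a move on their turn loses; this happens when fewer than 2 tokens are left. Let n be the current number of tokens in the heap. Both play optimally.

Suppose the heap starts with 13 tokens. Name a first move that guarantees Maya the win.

Remove 3, leaving 10.

Compute win/loss labels from the base case upward. A position with no move is L. Any other position is W if it can reach an L in one move, else L.
n=0: no move → L
n=1: no move → L
n=2: →0(L), so W
n=3: →1(L), so W
n=4: →1(L), so W
n=5: →3(W), 2(W) — all W, so L
n=6: →0(L), so W
n=7: →5(L), so W
n=8: →5(L), so W
n=9: →7(W), 6(W), 3(W) — all W, so L
n=10: →8(W), 7(W), 4(W) — all W, so L
n=11: →9(L), so W
n=12: →10(L), so W
n=13: →10(L), so W
From 13, the L positions reachable in one move are: 10.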